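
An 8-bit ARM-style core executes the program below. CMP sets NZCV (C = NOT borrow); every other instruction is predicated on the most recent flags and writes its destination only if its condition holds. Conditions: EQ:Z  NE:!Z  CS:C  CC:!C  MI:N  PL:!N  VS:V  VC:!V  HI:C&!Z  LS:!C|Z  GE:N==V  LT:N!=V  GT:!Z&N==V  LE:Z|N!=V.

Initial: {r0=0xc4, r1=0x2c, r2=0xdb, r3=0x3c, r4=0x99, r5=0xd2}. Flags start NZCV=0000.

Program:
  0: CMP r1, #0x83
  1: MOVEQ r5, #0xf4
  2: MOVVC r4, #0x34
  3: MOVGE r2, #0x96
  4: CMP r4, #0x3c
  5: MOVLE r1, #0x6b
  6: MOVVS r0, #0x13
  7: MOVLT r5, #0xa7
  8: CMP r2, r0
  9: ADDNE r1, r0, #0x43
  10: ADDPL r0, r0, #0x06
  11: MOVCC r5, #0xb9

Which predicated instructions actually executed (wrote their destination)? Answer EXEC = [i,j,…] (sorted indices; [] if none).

EXEC = [3,5,6,7,9]

[0] flags=1001 → (cmp)
[1] flags=1001 EQ?F → skip
[2] flags=1001 VC?F → skip
[3] flags=1001 GE?T → r2=0x96
[4] flags=0011 → (cmp)
[5] flags=0011 LE?T → r1=0x6b
[6] flags=0011 VS?T → r0=0x13
[7] flags=0011 LT?T → r5=0xa7
[8] flags=1010 → (cmp)
[9] flags=1010 NE?T → r1=0x56
[10] flags=1010 PL?F → skip
[11] flags=1010 CC?F → skip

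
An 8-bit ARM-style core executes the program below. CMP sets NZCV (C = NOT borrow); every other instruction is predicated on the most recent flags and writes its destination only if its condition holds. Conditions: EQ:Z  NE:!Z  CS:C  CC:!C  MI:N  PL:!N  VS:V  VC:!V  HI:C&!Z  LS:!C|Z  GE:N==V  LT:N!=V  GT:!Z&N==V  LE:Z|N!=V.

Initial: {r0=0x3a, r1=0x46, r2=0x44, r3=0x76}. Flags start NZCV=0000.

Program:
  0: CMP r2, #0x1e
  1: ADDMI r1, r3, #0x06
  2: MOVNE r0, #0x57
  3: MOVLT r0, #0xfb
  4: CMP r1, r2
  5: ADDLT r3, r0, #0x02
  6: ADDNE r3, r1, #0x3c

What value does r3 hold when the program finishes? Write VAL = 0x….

0: ✓ CMP  NZCV=0010
1: · ADDMI
2: ✓ MOVNE  r0←0x57
3: · MOVLT
4: ✓ CMP  NZCV=0010
5: · ADDLT
6: ✓ ADDNE  r3←0x82

VAL = 0x82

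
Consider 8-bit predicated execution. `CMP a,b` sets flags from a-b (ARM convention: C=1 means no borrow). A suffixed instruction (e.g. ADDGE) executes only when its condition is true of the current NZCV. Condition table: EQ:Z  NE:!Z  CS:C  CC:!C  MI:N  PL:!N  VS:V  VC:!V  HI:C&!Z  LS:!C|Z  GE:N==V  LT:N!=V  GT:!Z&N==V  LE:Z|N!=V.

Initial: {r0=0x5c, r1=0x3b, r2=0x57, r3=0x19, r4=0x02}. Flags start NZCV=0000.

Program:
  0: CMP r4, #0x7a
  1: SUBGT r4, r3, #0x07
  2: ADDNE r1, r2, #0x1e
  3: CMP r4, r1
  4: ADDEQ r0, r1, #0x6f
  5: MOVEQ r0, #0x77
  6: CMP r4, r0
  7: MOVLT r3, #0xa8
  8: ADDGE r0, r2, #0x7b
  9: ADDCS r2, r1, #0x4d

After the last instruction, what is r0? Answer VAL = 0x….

0: ✓ CMP  NZCV=1000
1: · SUBGT
2: ✓ ADDNE  r1←0x75
3: ✓ CMP  NZCV=1000
4: · ADDEQ
5: · MOVEQ
6: ✓ CMP  NZCV=1000
7: ✓ MOVLT  r3←0xa8
8: · ADDGE
9: · ADDCS

VAL = 0x5c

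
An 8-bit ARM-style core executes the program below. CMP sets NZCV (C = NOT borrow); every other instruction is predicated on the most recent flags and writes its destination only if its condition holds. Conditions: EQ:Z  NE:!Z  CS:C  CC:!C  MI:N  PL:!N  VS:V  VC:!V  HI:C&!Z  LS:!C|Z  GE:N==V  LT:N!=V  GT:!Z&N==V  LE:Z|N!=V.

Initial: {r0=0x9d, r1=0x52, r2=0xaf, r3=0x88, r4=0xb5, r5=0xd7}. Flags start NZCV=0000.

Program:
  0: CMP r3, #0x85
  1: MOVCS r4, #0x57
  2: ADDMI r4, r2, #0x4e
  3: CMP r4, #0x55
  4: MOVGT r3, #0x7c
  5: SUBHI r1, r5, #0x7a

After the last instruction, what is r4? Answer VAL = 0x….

0: ✓ CMP  NZCV=0010
1: ✓ MOVCS  r4←0x57
2: · ADDMI
3: ✓ CMP  NZCV=0010
4: ✓ MOVGT  r3←0x7c
5: ✓ SUBHI  r1←0x5d

VAL = 0x57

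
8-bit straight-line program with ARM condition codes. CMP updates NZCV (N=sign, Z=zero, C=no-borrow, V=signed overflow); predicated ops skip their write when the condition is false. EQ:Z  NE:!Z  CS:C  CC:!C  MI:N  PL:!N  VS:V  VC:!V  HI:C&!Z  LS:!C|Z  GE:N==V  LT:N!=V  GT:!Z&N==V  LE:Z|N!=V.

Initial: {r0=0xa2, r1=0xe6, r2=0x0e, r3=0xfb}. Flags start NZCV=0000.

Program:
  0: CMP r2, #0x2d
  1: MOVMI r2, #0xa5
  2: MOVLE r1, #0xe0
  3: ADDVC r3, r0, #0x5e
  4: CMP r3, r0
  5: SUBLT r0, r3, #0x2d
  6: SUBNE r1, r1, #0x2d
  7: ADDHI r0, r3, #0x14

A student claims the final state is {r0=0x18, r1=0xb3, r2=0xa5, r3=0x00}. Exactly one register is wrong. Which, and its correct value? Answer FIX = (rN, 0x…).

[0] flags=1000 → (cmp)
[1] flags=1000 MI?T → r2=0xa5
[2] flags=1000 LE?T → r1=0xe0
[3] flags=1000 VC?T → r3=0x00
[4] flags=0000 → (cmp)
[5] flags=0000 LT?F → skip
[6] flags=0000 NE?T → r1=0xb3
[7] flags=0000 HI?F → skip

FIX = (r0, 0xa2)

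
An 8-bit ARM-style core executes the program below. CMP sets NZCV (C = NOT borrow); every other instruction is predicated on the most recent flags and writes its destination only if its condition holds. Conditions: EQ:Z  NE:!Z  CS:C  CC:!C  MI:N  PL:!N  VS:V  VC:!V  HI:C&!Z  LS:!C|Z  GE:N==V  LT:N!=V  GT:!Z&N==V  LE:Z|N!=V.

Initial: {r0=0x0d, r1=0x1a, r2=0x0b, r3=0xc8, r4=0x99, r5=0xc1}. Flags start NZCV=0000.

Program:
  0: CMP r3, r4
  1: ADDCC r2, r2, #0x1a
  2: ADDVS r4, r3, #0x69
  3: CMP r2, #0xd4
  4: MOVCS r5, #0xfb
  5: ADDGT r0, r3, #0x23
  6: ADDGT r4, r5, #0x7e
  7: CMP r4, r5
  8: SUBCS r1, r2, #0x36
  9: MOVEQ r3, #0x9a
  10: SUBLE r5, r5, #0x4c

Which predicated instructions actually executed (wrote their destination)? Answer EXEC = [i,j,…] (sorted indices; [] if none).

EXEC = [5,6]

0: ✓ CMP  NZCV=0010
1: · ADDCC
2: · ADDVS
3: ✓ CMP  NZCV=0000
4: · MOVCS
5: ✓ ADDGT  r0←0xeb
6: ✓ ADDGT  r4←0x3f
7: ✓ CMP  NZCV=0000
8: · SUBCS
9: · MOVEQ
10: · SUBLE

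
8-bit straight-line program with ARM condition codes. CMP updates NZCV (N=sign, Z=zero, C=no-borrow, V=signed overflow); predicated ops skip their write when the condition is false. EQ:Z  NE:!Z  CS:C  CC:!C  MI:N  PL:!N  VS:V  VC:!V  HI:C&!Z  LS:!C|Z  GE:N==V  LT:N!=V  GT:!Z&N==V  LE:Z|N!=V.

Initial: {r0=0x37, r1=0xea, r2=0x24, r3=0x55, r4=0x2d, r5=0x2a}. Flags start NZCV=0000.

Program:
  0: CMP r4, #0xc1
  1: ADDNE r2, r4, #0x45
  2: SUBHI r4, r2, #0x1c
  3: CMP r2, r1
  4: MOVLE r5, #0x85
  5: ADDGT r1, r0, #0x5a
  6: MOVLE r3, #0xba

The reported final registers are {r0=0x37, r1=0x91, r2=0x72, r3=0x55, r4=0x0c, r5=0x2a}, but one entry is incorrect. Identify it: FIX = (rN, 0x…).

[0] flags=0000 → (cmp)
[1] flags=0000 NE?T → r2=0x72
[2] flags=0000 HI?F → skip
[3] flags=1001 → (cmp)
[4] flags=1001 LE?F → skip
[5] flags=1001 GT?T → r1=0x91
[6] flags=1001 LE?F → skip

FIX = (r4, 0x2d)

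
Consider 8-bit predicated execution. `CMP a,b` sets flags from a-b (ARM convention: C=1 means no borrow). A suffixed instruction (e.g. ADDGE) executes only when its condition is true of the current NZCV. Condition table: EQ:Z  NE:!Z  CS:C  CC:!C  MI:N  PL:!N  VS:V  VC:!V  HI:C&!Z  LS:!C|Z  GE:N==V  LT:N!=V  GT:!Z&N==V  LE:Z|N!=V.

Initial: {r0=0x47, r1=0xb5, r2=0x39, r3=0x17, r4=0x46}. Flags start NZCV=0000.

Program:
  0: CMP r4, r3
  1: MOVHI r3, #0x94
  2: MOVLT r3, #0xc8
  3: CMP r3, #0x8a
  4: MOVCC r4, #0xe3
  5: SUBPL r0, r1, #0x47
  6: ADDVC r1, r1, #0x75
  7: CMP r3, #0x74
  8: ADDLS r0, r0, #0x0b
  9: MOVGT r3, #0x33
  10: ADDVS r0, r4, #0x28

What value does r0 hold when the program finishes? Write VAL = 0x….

VAL = 0x6e

0: ✓ CMP  NZCV=0010
1: ✓ MOVHI  r3←0x94
2: · MOVLT
3: ✓ CMP  NZCV=0010
4: · MOVCC
5: ✓ SUBPL  r0←0x6e
6: ✓ ADDVC  r1←0x2a
7: ✓ CMP  NZCV=0011
8: · ADDLS
9: · MOVGT
10: ✓ ADDVS  r0←0x6e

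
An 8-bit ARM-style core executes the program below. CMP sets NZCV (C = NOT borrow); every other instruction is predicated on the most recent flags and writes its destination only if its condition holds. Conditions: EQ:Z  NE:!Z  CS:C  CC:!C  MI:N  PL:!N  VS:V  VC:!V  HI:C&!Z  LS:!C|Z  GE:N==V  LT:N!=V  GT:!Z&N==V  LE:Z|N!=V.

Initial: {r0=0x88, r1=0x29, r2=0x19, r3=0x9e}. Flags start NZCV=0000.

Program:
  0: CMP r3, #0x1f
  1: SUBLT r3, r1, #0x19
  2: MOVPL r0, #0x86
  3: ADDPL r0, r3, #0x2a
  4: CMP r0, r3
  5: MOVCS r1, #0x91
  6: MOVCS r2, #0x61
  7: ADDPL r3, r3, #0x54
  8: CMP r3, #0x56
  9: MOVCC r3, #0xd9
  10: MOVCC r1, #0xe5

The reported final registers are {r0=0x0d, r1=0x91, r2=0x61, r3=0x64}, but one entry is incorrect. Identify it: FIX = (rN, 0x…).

FIX = (r0, 0x3a)

[0] flags=0011 → (cmp)
[1] flags=0011 LT?T → r3=0x10
[2] flags=0011 PL?T → r0=0x86
[3] flags=0011 PL?T → r0=0x3a
[4] flags=0010 → (cmp)
[5] flags=0010 CS?T → r1=0x91
[6] flags=0010 CS?T → r2=0x61
[7] flags=0010 PL?T → r3=0x64
[8] flags=0010 → (cmp)
[9] flags=0010 CC?F → skip
[10] flags=0010 CC?F → skip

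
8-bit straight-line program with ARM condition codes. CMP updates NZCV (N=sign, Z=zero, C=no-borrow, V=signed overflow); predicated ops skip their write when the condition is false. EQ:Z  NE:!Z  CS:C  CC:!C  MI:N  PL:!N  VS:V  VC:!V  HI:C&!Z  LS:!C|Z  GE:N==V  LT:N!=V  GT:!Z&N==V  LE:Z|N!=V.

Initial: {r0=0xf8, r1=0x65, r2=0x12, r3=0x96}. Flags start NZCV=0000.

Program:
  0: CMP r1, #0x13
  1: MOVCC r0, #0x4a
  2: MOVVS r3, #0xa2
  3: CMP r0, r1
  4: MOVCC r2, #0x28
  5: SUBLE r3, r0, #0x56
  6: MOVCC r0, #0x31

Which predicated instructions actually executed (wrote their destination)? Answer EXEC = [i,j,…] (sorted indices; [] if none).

0: ✓ CMP  NZCV=0010
1: · MOVCC
2: · MOVVS
3: ✓ CMP  NZCV=1010
4: · MOVCC
5: ✓ SUBLE  r3←0xa2
6: · MOVCC

EXEC = [5]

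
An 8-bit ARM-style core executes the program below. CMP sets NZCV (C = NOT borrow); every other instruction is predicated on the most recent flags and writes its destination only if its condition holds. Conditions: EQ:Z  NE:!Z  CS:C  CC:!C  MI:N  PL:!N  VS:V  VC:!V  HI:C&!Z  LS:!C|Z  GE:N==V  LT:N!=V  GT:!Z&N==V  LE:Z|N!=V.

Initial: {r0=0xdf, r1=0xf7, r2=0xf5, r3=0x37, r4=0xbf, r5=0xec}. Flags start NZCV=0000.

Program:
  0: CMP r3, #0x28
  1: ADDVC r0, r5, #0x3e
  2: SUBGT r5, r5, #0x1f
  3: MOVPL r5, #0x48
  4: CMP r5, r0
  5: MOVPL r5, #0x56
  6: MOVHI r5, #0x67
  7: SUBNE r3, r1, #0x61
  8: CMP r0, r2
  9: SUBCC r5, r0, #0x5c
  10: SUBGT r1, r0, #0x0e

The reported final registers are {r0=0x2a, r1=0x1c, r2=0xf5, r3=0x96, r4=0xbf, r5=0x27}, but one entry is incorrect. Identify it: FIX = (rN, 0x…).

FIX = (r5, 0xce)

[0] flags=0010 → (cmp)
[1] flags=0010 VC?T → r0=0x2a
[2] flags=0010 GT?T → r5=0xcd
[3] flags=0010 PL?T → r5=0x48
[4] flags=0010 → (cmp)
[5] flags=0010 PL?T → r5=0x56
[6] flags=0010 HI?T → r5=0x67
[7] flags=0010 NE?T → r3=0x96
[8] flags=0000 → (cmp)
[9] flags=0000 CC?T → r5=0xce
[10] flags=0000 GT?T → r1=0x1c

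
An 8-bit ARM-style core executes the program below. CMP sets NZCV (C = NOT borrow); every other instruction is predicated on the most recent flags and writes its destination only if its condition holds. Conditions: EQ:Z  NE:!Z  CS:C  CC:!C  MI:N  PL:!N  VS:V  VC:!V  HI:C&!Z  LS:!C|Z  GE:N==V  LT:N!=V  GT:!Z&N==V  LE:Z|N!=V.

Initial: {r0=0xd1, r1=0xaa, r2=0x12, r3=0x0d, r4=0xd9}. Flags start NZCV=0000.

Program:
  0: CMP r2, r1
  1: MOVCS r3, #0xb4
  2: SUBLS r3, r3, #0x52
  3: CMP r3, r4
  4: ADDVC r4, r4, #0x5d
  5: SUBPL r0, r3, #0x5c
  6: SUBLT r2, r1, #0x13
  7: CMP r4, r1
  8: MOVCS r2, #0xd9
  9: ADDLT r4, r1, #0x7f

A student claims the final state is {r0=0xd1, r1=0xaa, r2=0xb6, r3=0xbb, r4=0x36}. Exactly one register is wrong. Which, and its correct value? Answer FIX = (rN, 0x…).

FIX = (r2, 0x97)

[0] flags=0000 → (cmp)
[1] flags=0000 CS?F → skip
[2] flags=0000 LS?T → r3=0xbb
[3] flags=1000 → (cmp)
[4] flags=1000 VC?T → r4=0x36
[5] flags=1000 PL?F → skip
[6] flags=1000 LT?T → r2=0x97
[7] flags=1001 → (cmp)
[8] flags=1001 CS?F → skip
[9] flags=1001 LT?F → skip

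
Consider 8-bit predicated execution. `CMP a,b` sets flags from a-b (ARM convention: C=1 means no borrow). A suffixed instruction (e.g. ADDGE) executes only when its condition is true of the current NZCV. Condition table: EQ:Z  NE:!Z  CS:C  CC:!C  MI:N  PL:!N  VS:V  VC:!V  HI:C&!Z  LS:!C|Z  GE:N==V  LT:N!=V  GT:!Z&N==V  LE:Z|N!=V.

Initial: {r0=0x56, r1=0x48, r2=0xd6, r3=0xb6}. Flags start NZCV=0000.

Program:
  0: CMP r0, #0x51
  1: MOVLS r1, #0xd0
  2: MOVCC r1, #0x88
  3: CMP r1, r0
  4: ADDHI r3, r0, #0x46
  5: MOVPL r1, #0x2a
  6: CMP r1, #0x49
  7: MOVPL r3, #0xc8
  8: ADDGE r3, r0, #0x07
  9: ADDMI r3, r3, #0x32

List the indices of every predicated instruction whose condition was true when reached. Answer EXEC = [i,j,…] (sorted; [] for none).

EXEC = [9]

[0] flags=0010 → (cmp)
[1] flags=0010 LS?F → skip
[2] flags=0010 CC?F → skip
[3] flags=1000 → (cmp)
[4] flags=1000 HI?F → skip
[5] flags=1000 PL?F → skip
[6] flags=1000 → (cmp)
[7] flags=1000 PL?F → skip
[8] flags=1000 GE?F → skip
[9] flags=1000 MI?T → r3=0xe8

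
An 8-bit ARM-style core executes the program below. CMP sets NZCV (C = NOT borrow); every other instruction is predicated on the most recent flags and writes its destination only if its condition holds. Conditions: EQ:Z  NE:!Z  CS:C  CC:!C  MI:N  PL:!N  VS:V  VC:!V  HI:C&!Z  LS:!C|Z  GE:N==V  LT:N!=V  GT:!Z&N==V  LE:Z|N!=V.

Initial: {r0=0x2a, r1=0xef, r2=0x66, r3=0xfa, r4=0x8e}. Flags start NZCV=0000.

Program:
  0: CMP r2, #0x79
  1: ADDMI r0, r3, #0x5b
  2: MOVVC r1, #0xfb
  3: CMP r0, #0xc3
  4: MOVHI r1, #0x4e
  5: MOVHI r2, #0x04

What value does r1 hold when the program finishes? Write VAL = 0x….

0: ✓ CMP  NZCV=1000
1: ✓ ADDMI  r0←0x55
2: ✓ MOVVC  r1←0xfb
3: ✓ CMP  NZCV=1001
4: · MOVHI
5: · MOVHI

VAL = 0xfb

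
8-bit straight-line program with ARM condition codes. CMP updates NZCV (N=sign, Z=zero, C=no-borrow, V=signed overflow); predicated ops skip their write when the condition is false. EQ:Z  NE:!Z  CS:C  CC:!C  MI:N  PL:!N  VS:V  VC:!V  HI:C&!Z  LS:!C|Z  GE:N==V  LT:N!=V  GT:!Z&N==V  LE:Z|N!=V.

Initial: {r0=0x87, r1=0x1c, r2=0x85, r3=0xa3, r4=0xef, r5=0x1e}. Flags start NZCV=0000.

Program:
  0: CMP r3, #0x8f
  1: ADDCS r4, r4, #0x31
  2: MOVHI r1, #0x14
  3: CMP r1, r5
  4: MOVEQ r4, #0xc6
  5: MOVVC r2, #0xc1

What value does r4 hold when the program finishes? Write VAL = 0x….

VAL = 0x20

0: ✓ CMP  NZCV=0010
1: ✓ ADDCS  r4←0x20
2: ✓ MOVHI  r1←0x14
3: ✓ CMP  NZCV=1000
4: · MOVEQ
5: ✓ MOVVC  r2←0xc1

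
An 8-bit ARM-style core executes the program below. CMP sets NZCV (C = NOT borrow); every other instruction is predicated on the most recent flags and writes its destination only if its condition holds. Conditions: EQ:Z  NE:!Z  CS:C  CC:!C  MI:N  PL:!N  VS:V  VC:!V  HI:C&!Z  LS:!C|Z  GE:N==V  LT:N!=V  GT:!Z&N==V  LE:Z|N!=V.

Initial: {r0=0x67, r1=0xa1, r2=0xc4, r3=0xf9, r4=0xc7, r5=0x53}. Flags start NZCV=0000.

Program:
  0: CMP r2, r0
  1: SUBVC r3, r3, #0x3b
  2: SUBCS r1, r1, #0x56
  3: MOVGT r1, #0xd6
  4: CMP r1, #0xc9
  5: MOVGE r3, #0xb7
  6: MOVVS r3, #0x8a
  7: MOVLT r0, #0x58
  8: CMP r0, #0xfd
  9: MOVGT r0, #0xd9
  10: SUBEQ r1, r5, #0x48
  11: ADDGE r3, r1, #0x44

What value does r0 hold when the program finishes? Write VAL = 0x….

[0] flags=0011 → (cmp)
[1] flags=0011 VC?F → skip
[2] flags=0011 CS?T → r1=0x4b
[3] flags=0011 GT?F → skip
[4] flags=1001 → (cmp)
[5] flags=1001 GE?T → r3=0xb7
[6] flags=1001 VS?T → r3=0x8a
[7] flags=1001 LT?F → skip
[8] flags=0000 → (cmp)
[9] flags=0000 GT?T → r0=0xd9
[10] flags=0000 EQ?F → skip
[11] flags=0000 GE?T → r3=0x8f

VAL = 0xd9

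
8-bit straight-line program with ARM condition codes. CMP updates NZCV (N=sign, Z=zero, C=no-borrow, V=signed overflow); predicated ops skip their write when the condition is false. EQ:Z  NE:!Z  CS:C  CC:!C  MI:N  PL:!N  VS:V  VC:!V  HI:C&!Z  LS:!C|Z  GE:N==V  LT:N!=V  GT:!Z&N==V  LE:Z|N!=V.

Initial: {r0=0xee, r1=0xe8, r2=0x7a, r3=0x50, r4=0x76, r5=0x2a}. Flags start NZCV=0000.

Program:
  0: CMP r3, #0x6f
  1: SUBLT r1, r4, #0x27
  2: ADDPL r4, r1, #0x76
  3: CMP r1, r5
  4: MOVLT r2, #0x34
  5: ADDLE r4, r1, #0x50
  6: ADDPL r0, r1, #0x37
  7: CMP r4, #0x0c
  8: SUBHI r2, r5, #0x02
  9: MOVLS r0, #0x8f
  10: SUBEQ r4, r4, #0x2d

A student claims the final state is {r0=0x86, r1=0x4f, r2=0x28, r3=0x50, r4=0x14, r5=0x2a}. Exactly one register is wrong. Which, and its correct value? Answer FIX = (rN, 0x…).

0: ✓ CMP  NZCV=1000
1: ✓ SUBLT  r1←0x4f
2: · ADDPL
3: ✓ CMP  NZCV=0010
4: · MOVLT
5: · ADDLE
6: ✓ ADDPL  r0←0x86
7: ✓ CMP  NZCV=0010
8: ✓ SUBHI  r2←0x28
9: · MOVLS
10: · SUBEQ

FIX = (r4, 0x76)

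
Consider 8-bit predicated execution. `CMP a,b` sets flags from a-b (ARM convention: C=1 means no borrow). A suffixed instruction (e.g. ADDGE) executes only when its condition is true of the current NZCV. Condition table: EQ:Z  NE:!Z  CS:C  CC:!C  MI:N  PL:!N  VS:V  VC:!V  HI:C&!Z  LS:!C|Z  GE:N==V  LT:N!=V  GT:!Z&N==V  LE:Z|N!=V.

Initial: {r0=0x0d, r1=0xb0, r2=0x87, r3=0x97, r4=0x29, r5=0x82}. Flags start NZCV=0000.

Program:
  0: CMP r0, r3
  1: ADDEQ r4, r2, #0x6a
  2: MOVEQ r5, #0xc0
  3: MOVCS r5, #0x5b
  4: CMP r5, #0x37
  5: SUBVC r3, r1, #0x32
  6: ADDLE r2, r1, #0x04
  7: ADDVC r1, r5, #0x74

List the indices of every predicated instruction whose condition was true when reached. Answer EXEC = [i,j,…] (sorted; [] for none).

EXEC = [6]

[0] flags=0000 → (cmp)
[1] flags=0000 EQ?F → skip
[2] flags=0000 EQ?F → skip
[3] flags=0000 CS?F → skip
[4] flags=0011 → (cmp)
[5] flags=0011 VC?F → skip
[6] flags=0011 LE?T → r2=0xb4
[7] flags=0011 VC?F → skip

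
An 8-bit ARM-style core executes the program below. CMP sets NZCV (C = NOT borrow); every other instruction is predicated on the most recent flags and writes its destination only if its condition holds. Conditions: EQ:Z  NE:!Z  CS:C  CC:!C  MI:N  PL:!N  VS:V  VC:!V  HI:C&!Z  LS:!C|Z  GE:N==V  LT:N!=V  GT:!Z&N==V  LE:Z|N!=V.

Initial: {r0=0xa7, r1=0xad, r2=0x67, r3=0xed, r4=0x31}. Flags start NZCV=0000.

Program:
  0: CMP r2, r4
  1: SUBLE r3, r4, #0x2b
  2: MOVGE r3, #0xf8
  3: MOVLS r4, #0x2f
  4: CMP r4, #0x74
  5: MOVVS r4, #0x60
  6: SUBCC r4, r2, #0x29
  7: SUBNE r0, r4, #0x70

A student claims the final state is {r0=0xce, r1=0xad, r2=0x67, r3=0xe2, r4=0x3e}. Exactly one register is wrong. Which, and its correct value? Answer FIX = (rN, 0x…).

FIX = (r3, 0xf8)

[0] flags=0010 → (cmp)
[1] flags=0010 LE?F → skip
[2] flags=0010 GE?T → r3=0xf8
[3] flags=0010 LS?F → skip
[4] flags=1000 → (cmp)
[5] flags=1000 VS?F → skip
[6] flags=1000 CC?T → r4=0x3e
[7] flags=1000 NE?T → r0=0xce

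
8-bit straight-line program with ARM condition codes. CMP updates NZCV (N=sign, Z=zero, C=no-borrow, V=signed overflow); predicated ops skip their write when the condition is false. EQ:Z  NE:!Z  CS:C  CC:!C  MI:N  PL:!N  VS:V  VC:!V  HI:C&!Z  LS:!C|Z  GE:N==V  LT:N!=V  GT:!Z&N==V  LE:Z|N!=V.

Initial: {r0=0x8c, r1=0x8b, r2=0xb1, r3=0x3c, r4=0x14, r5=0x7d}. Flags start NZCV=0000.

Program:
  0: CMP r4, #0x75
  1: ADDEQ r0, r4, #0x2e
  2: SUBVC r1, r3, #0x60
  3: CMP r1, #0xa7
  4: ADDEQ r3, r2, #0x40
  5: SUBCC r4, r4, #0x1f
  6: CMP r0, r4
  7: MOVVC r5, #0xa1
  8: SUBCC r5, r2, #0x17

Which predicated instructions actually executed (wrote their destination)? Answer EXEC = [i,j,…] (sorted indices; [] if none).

EXEC = [2]

[0] flags=1000 → (cmp)
[1] flags=1000 EQ?F → skip
[2] flags=1000 VC?T → r1=0xdc
[3] flags=0010 → (cmp)
[4] flags=0010 EQ?F → skip
[5] flags=0010 CC?F → skip
[6] flags=0011 → (cmp)
[7] flags=0011 VC?F → skip
[8] flags=0011 CC?F → skip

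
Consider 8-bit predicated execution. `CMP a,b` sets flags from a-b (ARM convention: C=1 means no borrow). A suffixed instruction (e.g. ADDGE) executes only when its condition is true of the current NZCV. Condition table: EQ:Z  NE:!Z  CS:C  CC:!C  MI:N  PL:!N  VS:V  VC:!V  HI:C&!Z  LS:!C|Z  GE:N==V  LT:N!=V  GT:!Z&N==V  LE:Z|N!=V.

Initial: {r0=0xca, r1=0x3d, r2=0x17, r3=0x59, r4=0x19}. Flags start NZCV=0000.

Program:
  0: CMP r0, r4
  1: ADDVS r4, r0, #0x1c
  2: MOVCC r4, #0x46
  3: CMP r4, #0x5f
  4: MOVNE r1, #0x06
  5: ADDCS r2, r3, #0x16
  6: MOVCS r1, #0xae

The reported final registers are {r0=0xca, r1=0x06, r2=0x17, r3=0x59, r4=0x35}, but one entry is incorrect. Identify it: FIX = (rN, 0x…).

FIX = (r4, 0x19)

[0] flags=1010 → (cmp)
[1] flags=1010 VS?F → skip
[2] flags=1010 CC?F → skip
[3] flags=1000 → (cmp)
[4] flags=1000 NE?T → r1=0x06
[5] flags=1000 CS?F → skip
[6] flags=1000 CS?F → skip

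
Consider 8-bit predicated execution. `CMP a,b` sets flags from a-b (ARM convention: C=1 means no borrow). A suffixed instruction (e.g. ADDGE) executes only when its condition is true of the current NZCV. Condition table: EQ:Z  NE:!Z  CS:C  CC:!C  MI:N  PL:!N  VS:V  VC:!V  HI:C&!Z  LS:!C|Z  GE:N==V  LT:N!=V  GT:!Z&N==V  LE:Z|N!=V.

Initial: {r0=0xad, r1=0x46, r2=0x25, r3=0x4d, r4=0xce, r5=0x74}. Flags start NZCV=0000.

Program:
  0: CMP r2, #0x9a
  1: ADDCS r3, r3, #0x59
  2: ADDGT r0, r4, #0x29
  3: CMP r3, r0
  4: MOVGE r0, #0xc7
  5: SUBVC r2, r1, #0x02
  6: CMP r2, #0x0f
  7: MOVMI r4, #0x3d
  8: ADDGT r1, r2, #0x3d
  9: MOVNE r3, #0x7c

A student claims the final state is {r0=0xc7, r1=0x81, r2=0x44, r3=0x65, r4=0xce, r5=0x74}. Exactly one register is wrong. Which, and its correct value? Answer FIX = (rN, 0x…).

FIX = (r3, 0x7c)

[0] flags=1001 → (cmp)
[1] flags=1001 CS?F → skip
[2] flags=1001 GT?T → r0=0xf7
[3] flags=0000 → (cmp)
[4] flags=0000 GE?T → r0=0xc7
[5] flags=0000 VC?T → r2=0x44
[6] flags=0010 → (cmp)
[7] flags=0010 MI?F → skip
[8] flags=0010 GT?T → r1=0x81
[9] flags=0010 NE?T → r3=0x7c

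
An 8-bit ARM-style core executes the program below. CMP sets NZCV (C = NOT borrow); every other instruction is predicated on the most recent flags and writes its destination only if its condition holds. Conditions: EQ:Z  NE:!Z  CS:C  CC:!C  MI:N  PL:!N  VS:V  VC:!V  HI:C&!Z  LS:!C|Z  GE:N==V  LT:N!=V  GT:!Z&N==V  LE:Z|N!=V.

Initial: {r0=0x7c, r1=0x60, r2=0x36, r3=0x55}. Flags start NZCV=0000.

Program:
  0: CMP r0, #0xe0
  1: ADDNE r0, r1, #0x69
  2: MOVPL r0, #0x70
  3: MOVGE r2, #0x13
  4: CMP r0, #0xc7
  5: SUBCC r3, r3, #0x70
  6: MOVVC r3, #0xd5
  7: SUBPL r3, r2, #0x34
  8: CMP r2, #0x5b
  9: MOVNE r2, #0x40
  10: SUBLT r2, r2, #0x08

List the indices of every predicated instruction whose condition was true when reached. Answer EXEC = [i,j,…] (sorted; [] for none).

EXEC = [1,3,6,7,9,10]

[0] flags=1001 → (cmp)
[1] flags=1001 NE?T → r0=0xc9
[2] flags=1001 PL?F → skip
[3] flags=1001 GE?T → r2=0x13
[4] flags=0010 → (cmp)
[5] flags=0010 CC?F → skip
[6] flags=0010 VC?T → r3=0xd5
[7] flags=0010 PL?T → r3=0xdf
[8] flags=1000 → (cmp)
[9] flags=1000 NE?T → r2=0x40
[10] flags=1000 LT?T → r2=0x38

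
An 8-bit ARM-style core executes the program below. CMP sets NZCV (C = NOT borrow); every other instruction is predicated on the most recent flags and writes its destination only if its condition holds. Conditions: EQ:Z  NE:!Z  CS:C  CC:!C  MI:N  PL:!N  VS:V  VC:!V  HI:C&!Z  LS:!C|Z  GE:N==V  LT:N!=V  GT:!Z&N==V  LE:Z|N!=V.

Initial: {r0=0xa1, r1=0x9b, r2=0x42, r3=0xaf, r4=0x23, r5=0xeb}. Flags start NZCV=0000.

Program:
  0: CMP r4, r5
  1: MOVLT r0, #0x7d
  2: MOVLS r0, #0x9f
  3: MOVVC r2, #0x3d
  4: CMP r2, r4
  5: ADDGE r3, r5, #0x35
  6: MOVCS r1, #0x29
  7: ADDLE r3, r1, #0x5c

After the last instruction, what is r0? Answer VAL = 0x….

VAL = 0x9f

0: ✓ CMP  NZCV=0000
1: · MOVLT
2: ✓ MOVLS  r0←0x9f
3: ✓ MOVVC  r2←0x3d
4: ✓ CMP  NZCV=0010
5: ✓ ADDGE  r3←0x20
6: ✓ MOVCS  r1←0x29
7: · ADDLE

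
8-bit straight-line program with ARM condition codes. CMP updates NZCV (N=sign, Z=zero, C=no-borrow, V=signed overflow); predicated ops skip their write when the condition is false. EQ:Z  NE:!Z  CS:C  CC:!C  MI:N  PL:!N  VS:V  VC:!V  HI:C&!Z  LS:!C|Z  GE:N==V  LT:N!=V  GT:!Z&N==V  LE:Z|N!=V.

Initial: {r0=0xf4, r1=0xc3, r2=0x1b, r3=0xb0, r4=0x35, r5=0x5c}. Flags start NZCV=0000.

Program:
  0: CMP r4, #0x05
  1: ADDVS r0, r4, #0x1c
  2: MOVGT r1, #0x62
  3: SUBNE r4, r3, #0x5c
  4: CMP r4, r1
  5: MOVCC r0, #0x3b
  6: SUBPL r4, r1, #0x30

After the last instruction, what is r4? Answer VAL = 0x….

VAL = 0x54

[0] flags=0010 → (cmp)
[1] flags=0010 VS?F → skip
[2] flags=0010 GT?T → r1=0x62
[3] flags=0010 NE?T → r4=0x54
[4] flags=1000 → (cmp)
[5] flags=1000 CC?T → r0=0x3b
[6] flags=1000 PL?F → skip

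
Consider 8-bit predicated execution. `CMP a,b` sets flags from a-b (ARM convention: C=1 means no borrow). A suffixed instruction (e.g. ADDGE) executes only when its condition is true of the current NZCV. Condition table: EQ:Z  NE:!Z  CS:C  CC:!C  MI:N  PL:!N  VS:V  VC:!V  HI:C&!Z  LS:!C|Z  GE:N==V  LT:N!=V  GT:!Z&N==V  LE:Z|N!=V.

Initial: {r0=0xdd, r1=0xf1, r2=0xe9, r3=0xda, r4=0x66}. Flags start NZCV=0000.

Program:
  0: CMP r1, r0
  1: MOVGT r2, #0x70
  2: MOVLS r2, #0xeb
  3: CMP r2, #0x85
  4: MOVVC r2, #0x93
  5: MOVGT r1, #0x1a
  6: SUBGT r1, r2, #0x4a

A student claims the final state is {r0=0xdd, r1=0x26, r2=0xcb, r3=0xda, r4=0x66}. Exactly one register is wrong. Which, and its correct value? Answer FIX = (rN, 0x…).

FIX = (r2, 0x70)

0: ✓ CMP  NZCV=0010
1: ✓ MOVGT  r2←0x70
2: · MOVLS
3: ✓ CMP  NZCV=1001
4: · MOVVC
5: ✓ MOVGT  r1←0x1a
6: ✓ SUBGT  r1←0x26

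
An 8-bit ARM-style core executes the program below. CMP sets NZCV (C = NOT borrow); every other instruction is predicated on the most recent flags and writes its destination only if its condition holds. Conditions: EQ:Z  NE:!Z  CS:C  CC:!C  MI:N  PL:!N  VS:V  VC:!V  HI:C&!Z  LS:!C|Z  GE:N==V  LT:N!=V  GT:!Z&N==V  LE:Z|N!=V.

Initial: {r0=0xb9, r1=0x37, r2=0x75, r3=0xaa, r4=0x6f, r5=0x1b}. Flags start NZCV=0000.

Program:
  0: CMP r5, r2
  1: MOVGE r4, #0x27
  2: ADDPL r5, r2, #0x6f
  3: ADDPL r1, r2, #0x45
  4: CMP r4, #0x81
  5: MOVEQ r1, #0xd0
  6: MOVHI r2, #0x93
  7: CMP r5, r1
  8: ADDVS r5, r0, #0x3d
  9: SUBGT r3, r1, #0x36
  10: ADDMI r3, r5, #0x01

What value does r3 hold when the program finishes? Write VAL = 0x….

0: ✓ CMP  NZCV=1000
1: · MOVGE
2: · ADDPL
3: · ADDPL
4: ✓ CMP  NZCV=1001
5: · MOVEQ
6: · MOVHI
7: ✓ CMP  NZCV=1000
8: · ADDVS
9: · SUBGT
10: ✓ ADDMI  r3←0x1c

VAL = 0x1c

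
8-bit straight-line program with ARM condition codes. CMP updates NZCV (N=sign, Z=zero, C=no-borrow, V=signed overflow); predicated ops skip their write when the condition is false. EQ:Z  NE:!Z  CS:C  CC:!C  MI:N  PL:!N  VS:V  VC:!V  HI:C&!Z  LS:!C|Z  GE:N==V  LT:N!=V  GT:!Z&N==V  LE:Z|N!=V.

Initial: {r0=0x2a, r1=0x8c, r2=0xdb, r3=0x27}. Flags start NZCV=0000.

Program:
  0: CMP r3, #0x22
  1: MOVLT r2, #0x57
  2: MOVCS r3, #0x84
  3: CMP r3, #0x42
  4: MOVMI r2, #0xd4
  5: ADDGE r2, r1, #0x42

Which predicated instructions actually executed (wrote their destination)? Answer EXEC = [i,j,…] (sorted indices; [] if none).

0: ✓ CMP  NZCV=0010
1: · MOVLT
2: ✓ MOVCS  r3←0x84
3: ✓ CMP  NZCV=0011
4: · MOVMI
5: · ADDGE

EXEC = [2]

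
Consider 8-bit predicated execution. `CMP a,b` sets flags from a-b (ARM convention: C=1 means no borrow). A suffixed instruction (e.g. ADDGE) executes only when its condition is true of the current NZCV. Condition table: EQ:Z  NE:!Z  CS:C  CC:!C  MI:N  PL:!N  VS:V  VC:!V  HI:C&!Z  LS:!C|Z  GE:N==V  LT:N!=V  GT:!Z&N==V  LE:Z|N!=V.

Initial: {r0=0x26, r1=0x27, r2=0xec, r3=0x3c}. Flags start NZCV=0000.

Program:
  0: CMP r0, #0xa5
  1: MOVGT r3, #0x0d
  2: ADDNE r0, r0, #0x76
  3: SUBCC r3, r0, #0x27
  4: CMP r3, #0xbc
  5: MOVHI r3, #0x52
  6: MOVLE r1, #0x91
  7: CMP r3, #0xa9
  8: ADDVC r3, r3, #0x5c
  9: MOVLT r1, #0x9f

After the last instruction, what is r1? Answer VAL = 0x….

VAL = 0x27

[0] flags=1001 → (cmp)
[1] flags=1001 GT?T → r3=0x0d
[2] flags=1001 NE?T → r0=0x9c
[3] flags=1001 CC?T → r3=0x75
[4] flags=1001 → (cmp)
[5] flags=1001 HI?F → skip
[6] flags=1001 LE?F → skip
[7] flags=1001 → (cmp)
[8] flags=1001 VC?F → skip
[9] flags=1001 LT?F → skip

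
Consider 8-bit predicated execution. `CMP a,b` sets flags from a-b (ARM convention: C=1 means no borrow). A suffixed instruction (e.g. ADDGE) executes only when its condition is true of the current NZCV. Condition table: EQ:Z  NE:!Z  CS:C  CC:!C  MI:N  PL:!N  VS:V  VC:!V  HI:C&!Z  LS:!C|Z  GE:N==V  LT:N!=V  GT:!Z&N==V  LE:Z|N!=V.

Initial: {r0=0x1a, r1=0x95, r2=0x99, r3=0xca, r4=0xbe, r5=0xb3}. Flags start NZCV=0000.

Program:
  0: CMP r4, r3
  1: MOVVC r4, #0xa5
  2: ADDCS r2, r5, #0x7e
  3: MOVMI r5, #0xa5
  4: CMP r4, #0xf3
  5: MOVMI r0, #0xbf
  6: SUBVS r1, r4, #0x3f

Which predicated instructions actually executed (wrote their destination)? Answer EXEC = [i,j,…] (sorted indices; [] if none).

EXEC = [1,3,5]

[0] flags=1000 → (cmp)
[1] flags=1000 VC?T → r4=0xa5
[2] flags=1000 CS?F → skip
[3] flags=1000 MI?T → r5=0xa5
[4] flags=1000 → (cmp)
[5] flags=1000 MI?T → r0=0xbf
[6] flags=1000 VS?F → skip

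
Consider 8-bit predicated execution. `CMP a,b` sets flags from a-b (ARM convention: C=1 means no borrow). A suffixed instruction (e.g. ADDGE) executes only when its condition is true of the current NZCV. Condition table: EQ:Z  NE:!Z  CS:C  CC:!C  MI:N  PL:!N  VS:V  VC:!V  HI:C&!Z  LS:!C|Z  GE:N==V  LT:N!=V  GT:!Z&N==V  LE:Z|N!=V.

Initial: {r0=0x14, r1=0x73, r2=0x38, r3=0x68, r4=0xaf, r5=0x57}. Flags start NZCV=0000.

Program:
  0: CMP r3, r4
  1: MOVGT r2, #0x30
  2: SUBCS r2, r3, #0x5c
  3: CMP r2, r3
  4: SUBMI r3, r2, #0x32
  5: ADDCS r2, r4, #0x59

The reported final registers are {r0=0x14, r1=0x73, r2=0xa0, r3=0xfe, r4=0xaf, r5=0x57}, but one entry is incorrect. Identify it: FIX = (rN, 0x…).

FIX = (r2, 0x30)

[0] flags=1001 → (cmp)
[1] flags=1001 GT?T → r2=0x30
[2] flags=1001 CS?F → skip
[3] flags=1000 → (cmp)
[4] flags=1000 MI?T → r3=0xfe
[5] flags=1000 CS?F → skip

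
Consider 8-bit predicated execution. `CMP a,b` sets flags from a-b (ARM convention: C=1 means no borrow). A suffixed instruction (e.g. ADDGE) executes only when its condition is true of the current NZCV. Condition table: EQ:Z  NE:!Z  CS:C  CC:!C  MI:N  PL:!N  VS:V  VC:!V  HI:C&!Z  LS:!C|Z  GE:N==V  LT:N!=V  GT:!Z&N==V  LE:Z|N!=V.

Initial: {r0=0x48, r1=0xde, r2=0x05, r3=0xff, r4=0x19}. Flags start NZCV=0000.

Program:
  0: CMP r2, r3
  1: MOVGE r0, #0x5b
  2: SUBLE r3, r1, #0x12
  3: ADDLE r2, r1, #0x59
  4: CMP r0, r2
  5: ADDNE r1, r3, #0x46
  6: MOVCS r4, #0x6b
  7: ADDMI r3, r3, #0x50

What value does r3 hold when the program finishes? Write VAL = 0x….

VAL = 0xff

0: ✓ CMP  NZCV=0000
1: ✓ MOVGE  r0←0x5b
2: · SUBLE
3: · ADDLE
4: ✓ CMP  NZCV=0010
5: ✓ ADDNE  r1←0x45
6: ✓ MOVCS  r4←0x6b
7: · ADDMI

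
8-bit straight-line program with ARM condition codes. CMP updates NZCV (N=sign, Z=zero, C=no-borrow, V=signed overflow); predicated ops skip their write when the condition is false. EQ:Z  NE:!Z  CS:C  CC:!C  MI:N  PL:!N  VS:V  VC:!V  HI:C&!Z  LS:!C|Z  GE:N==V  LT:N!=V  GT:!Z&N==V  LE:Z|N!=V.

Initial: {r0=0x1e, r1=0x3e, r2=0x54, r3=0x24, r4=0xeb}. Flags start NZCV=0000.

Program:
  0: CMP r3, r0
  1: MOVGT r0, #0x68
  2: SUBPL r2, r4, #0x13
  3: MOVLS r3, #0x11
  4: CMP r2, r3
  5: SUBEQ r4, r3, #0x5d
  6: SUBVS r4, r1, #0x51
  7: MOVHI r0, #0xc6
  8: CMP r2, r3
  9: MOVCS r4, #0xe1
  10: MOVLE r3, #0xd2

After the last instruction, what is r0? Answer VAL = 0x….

VAL = 0xc6

0: ✓ CMP  NZCV=0010
1: ✓ MOVGT  r0←0x68
2: ✓ SUBPL  r2←0xd8
3: · MOVLS
4: ✓ CMP  NZCV=1010
5: · SUBEQ
6: · SUBVS
7: ✓ MOVHI  r0←0xc6
8: ✓ CMP  NZCV=1010
9: ✓ MOVCS  r4←0xe1
10: ✓ MOVLE  r3←0xd2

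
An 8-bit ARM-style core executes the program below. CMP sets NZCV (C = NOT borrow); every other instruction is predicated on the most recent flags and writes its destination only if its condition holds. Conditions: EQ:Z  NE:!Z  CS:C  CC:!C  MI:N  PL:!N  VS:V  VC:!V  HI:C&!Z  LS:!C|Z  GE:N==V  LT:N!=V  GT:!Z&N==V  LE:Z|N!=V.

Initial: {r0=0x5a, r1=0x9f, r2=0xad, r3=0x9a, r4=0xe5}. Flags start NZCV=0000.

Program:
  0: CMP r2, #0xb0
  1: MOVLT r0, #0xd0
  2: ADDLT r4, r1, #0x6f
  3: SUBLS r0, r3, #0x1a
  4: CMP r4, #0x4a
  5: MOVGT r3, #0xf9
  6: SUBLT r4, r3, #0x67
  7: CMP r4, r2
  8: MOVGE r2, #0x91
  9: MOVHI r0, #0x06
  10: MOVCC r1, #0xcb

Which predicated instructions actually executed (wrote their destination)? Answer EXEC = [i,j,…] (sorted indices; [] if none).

EXEC = [1,2,3,6,8,10]

0: ✓ CMP  NZCV=1000
1: ✓ MOVLT  r0←0xd0
2: ✓ ADDLT  r4←0x0e
3: ✓ SUBLS  r0←0x80
4: ✓ CMP  NZCV=1000
5: · MOVGT
6: ✓ SUBLT  r4←0x33
7: ✓ CMP  NZCV=1001
8: ✓ MOVGE  r2←0x91
9: · MOVHI
10: ✓ MOVCC  r1←0xcb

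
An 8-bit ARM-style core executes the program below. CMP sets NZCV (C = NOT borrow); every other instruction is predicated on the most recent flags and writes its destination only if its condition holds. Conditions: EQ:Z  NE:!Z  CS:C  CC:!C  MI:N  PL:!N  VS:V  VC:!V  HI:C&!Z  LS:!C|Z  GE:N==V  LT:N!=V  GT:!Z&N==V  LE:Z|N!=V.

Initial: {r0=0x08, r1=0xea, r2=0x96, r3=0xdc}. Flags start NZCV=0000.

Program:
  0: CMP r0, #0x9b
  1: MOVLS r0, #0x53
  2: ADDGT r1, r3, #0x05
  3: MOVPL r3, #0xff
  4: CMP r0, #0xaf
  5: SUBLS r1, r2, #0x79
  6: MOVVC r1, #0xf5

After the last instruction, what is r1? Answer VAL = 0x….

VAL = 0x1d

[0] flags=0000 → (cmp)
[1] flags=0000 LS?T → r0=0x53
[2] flags=0000 GT?T → r1=0xe1
[3] flags=0000 PL?T → r3=0xff
[4] flags=1001 → (cmp)
[5] flags=1001 LS?T → r1=0x1d
[6] flags=1001 VC?F → skip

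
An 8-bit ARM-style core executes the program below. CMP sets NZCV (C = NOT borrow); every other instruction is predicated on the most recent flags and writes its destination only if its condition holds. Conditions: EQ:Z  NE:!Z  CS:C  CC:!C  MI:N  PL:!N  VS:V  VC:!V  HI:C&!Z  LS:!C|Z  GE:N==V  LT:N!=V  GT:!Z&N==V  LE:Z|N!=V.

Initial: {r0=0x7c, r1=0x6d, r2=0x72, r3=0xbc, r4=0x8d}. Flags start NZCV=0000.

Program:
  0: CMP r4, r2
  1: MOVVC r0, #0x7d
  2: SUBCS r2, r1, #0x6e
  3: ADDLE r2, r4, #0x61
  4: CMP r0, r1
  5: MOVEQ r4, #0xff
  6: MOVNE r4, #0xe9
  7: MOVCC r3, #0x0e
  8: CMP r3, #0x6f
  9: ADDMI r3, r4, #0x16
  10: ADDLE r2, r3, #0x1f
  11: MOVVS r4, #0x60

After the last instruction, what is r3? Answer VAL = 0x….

[0] flags=0011 → (cmp)
[1] flags=0011 VC?F → skip
[2] flags=0011 CS?T → r2=0xff
[3] flags=0011 LE?T → r2=0xee
[4] flags=0010 → (cmp)
[5] flags=0010 EQ?F → skip
[6] flags=0010 NE?T → r4=0xe9
[7] flags=0010 CC?F → skip
[8] flags=0011 → (cmp)
[9] flags=0011 MI?F → skip
[10] flags=0011 LE?T → r2=0xdb
[11] flags=0011 VS?T → r4=0x60

VAL = 0xbc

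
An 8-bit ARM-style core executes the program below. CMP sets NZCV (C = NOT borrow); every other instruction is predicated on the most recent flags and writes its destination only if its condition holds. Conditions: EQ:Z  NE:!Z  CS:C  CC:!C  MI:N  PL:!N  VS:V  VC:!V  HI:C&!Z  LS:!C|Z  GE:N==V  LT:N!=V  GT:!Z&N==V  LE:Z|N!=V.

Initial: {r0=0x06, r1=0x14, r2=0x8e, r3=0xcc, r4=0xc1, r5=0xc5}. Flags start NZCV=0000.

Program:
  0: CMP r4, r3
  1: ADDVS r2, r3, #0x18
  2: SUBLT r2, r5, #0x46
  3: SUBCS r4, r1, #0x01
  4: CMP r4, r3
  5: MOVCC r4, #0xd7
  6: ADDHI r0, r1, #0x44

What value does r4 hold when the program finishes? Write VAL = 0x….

VAL = 0xd7

0: ✓ CMP  NZCV=1000
1: · ADDVS
2: ✓ SUBLT  r2←0x7f
3: · SUBCS
4: ✓ CMP  NZCV=1000
5: ✓ MOVCC  r4←0xd7
6: · ADDHI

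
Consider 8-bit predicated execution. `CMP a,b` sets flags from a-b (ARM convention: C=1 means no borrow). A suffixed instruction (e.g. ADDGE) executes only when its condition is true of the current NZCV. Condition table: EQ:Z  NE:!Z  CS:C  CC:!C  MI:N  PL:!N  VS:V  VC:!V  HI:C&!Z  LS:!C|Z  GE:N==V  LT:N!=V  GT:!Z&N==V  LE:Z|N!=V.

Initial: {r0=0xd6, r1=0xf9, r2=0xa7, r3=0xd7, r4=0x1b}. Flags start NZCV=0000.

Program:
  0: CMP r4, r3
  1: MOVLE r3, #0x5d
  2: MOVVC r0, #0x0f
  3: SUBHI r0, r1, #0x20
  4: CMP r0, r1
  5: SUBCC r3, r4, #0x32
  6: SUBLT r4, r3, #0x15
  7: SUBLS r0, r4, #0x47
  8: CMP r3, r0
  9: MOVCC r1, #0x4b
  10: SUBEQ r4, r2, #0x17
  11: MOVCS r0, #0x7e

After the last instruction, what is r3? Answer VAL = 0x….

VAL = 0xe9

[0] flags=0000 → (cmp)
[1] flags=0000 LE?F → skip
[2] flags=0000 VC?T → r0=0x0f
[3] flags=0000 HI?F → skip
[4] flags=0000 → (cmp)
[5] flags=0000 CC?T → r3=0xe9
[6] flags=0000 LT?F → skip
[7] flags=0000 LS?T → r0=0xd4
[8] flags=0010 → (cmp)
[9] flags=0010 CC?F → skip
[10] flags=0010 EQ?F → skip
[11] flags=0010 CS?T → r0=0x7e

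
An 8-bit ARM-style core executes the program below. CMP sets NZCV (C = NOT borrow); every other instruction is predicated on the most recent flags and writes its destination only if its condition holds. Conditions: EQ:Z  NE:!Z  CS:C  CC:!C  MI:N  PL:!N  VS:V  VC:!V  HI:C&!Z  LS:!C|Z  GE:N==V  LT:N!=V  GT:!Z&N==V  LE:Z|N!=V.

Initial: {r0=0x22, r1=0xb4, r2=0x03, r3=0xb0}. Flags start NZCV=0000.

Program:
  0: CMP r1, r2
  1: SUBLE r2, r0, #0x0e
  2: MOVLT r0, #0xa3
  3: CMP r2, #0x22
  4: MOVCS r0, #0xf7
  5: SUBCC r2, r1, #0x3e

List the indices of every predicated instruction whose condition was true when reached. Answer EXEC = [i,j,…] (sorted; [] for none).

[0] flags=1010 → (cmp)
[1] flags=1010 LE?T → r2=0x14
[2] flags=1010 LT?T → r0=0xa3
[3] flags=1000 → (cmp)
[4] flags=1000 CS?F → skip
[5] flags=1000 CC?T → r2=0x76

EXEC = [1,2,5]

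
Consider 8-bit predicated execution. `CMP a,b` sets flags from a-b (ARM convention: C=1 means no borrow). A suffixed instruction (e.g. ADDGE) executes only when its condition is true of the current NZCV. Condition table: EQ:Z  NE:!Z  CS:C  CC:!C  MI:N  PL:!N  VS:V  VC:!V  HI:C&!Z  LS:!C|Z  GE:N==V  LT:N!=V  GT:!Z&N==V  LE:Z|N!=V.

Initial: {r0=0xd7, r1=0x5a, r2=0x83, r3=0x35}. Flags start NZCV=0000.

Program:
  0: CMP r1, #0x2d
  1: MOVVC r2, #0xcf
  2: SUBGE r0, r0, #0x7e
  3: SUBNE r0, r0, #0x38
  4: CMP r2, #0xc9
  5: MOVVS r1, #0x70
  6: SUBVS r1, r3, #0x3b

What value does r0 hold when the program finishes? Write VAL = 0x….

VAL = 0x21

0: ✓ CMP  NZCV=0010
1: ✓ MOVVC  r2←0xcf
2: ✓ SUBGE  r0←0x59
3: ✓ SUBNE  r0←0x21
4: ✓ CMP  NZCV=0010
5: · MOVVS
6: · SUBVS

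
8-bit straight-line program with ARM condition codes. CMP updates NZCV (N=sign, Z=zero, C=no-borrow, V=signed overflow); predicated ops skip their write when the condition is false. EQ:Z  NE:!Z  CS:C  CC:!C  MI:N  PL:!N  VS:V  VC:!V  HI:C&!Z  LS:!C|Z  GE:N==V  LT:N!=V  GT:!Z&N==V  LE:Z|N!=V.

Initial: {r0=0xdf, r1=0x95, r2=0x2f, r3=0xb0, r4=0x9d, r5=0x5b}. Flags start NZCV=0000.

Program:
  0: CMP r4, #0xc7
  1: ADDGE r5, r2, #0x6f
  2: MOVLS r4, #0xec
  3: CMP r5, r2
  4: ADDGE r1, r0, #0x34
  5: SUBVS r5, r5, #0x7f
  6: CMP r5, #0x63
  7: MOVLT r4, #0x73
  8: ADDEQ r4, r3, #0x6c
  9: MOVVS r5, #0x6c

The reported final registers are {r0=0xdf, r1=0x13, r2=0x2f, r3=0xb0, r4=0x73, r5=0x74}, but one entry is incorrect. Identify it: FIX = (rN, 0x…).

FIX = (r5, 0x5b)

[0] flags=1000 → (cmp)
[1] flags=1000 GE?F → skip
[2] flags=1000 LS?T → r4=0xec
[3] flags=0010 → (cmp)
[4] flags=0010 GE?T → r1=0x13
[5] flags=0010 VS?F → skip
[6] flags=1000 → (cmp)
[7] flags=1000 LT?T → r4=0x73
[8] flags=1000 EQ?F → skip
[9] flags=1000 VS?F → skip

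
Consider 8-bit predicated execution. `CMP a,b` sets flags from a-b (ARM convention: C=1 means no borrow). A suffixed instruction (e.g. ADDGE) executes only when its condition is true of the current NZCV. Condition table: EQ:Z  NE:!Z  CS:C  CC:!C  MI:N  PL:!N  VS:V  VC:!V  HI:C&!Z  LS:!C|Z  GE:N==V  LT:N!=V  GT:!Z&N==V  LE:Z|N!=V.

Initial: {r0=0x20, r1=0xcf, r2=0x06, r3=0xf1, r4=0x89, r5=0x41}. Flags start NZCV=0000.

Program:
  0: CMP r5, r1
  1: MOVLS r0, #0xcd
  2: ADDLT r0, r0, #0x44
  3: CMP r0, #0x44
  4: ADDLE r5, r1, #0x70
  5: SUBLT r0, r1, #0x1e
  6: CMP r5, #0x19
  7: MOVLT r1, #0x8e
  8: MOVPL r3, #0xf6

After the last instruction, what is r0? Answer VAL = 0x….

VAL = 0xb1

[0] flags=0000 → (cmp)
[1] flags=0000 LS?T → r0=0xcd
[2] flags=0000 LT?F → skip
[3] flags=1010 → (cmp)
[4] flags=1010 LE?T → r5=0x3f
[5] flags=1010 LT?T → r0=0xb1
[6] flags=0010 → (cmp)
[7] flags=0010 LT?F → skip
[8] flags=0010 PL?T → r3=0xf6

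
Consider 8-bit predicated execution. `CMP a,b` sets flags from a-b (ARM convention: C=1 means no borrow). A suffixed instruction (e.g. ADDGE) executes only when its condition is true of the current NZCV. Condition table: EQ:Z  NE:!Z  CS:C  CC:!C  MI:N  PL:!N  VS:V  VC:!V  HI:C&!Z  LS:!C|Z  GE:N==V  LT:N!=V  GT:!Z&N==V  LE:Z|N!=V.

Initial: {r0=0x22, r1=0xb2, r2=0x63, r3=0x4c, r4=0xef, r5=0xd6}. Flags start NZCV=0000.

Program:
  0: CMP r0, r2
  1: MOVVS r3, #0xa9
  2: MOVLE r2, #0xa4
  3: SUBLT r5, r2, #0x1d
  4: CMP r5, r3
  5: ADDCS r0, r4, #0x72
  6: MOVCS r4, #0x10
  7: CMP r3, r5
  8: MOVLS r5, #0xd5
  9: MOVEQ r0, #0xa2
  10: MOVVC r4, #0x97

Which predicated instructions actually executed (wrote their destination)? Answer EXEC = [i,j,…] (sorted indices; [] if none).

0: ✓ CMP  NZCV=1000
1: · MOVVS
2: ✓ MOVLE  r2←0xa4
3: ✓ SUBLT  r5←0x87
4: ✓ CMP  NZCV=0011
5: ✓ ADDCS  r0←0x61
6: ✓ MOVCS  r4←0x10
7: ✓ CMP  NZCV=1001
8: ✓ MOVLS  r5←0xd5
9: · MOVEQ
10: · MOVVC

EXEC = [2,3,5,6,8]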